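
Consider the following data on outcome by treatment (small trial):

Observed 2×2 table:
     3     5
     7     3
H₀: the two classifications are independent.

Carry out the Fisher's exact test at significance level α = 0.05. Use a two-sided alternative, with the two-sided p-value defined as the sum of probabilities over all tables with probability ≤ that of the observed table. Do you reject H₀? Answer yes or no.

Margins: r₁=8, r₂=10, c₁=10, c₂=8, n=18
p_obs = C(8,3)·C(10,7)/C(18,10); sum pmf over tables with pmf ≤ p_obs
p-value (two-sided) = 0.34156
At α=0.05: p ≥ α → fail to reject H₀

reject H₀: no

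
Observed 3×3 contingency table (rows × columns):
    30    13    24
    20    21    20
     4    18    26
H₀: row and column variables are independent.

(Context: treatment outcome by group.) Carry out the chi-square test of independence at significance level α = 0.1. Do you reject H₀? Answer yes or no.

Row totals [67, 61, 48], col totals [54, 52, 70], n=176
χ² = (30−20.56)²/20.56 + (13−19.80)²/19.80 + (24−26.65)²/26.65 + (20−18.72)²/18.72 + (21−18.02)²/18.02 + (20−24.26)²/24.26 + (4−14.73)²/14.73 + (18−14.18)²/14.18 + (26−19.09)²/19.09 = 19.6043
df = 4
p-value (upper-tail) = 0.00060
At α=0.1: p < α → reject H₀

reject H₀: yes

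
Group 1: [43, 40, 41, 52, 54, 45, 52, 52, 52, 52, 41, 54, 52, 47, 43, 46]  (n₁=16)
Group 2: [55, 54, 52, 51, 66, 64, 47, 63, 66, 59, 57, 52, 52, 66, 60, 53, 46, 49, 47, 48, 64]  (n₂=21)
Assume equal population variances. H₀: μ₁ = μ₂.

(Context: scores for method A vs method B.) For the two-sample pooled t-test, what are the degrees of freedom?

df = n₁ + n₂ − 2 = 16 + 21 − 2 = 35

degrees of freedom = 35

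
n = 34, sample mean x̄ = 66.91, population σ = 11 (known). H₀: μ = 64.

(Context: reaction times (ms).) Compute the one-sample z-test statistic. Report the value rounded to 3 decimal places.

SE = σ/√n = 11/√34 = 1.8865
z = (x̄−μ₀)/SE = (66.91−64)/1.8865 = 1.5426

test statistic = 1.543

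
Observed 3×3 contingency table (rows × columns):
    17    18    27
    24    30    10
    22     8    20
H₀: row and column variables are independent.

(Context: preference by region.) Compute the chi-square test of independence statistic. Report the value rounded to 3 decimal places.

Row totals [62, 64, 50], col totals [63, 56, 57], n=176
χ² = (17−22.19)²/22.19 + (18−19.73)²/19.73 + (27−20.08)²/20.08 + (24−22.91)²/22.91 + (30−20.36)²/20.36 + (10−20.73)²/20.73 + (22−17.90)²/17.90 + (8−15.91)²/15.91 + (20−16.19)²/16.19 = 19.6826
df = 4

test statistic = 19.683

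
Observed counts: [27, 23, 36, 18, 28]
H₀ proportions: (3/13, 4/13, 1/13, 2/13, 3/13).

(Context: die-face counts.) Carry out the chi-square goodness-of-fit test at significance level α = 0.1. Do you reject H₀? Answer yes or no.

n = 132; E_i = n·p_i = [30.46, 40.62, 10.15, 20.31, 30.46]
χ² = (27−30.46)²/30.46 + (23−40.62)²/40.62 + (36−10.15)²/10.15 + (18−20.31)²/20.31 + (28−30.46)²/30.46 = 74.2847
df = 4
p-value (upper-tail) = 0.00000
At α=0.1: p < α → reject H₀

reject H₀: yes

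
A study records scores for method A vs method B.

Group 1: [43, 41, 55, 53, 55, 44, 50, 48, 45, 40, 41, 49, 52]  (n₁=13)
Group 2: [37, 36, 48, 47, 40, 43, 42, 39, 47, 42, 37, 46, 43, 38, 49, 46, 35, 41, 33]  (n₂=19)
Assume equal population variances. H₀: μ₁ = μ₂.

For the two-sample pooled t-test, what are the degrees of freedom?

df = n₁ + n₂ − 2 = 13 + 19 − 2 = 30

degrees of freedom = 30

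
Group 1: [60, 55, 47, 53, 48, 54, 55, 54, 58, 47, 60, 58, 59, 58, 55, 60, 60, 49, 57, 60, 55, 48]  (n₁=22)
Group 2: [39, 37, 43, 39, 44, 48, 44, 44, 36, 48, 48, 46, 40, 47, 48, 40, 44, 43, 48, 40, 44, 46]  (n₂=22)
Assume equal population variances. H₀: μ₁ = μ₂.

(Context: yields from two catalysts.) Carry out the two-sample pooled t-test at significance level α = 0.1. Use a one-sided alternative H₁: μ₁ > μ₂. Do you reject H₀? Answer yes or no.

reject H₀: yes

x̄₁=55.000, s₁=4.577, n₁=22
x̄₂=43.455, s₂=3.801, n₂=22
s_p² = [21·4.577² + 21·3.801²]/42 = 17.7013
SE = √(s_p²·(1/22+1/22)) = 1.2685
t = (55.000−43.455)/1.2685 = 9.1013
df = 42
p-value (one-sided, H₁ greater) = 0.00000
At α=0.1: p < α → reject H₀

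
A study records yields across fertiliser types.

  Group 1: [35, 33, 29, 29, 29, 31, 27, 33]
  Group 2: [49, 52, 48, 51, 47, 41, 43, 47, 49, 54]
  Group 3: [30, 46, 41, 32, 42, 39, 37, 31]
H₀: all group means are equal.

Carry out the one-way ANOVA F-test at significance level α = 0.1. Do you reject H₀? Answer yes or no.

reject H₀: yes

Group means [30.75, 48.10, 37.25], grand mean 39.423
SSB = Σnᵢ(x̄ᵢ−x̄)² = 1392.446; SSW = ΣΣ(x−x̄ᵢ)² = 425.900
MSB = 1392.446/2 = 696.2231; MSW = 425.900/23 = 18.5174
F = MSB/MSW = 37.5983
df = (2, 23)
p-value (upper-tail) = 0.00000
At α=0.1: p < α → reject H₀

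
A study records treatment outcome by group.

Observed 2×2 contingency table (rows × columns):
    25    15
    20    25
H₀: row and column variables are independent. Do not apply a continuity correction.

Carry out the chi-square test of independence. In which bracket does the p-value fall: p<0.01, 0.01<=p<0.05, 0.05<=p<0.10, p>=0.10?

Row totals [40, 45], col totals [45, 40], n=85
χ² = (25−21.18)²/21.18 + (15−18.82)²/18.82 + (20−23.82)²/23.82 + (25−21.18)²/21.18 = 2.7710
df = 1
p-value (upper-tail) = 0.09598
→ bracket: 0.05<=p<0.10

p-value bracket: 0.05<=p<0.10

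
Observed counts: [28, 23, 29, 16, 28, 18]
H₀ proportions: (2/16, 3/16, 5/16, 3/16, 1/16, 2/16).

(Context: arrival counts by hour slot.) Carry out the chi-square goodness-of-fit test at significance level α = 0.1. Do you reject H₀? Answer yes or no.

n = 142; E_i = n·p_i = [17.75, 26.62, 44.38, 26.62, 8.88, 17.75]
χ² = (28−17.75)²/17.75 + (23−26.62)²/26.62 + (29−44.38)²/44.38 + (16−26.62)²/26.62 + (28−8.88)²/8.88 + (18−17.75)²/17.75 = 57.1962
df = 5
p-value (upper-tail) = 0.00000
At α=0.1: p < α → reject H₀

reject H₀: yes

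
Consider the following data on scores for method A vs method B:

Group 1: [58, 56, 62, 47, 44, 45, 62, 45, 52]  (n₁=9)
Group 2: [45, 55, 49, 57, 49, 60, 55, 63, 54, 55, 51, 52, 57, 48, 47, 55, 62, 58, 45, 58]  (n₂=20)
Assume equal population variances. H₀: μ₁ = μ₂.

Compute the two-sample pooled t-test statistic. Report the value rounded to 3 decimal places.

x̄₁=52.333, s₁=7.399, n₁=9
x̄₂=53.750, s₂=5.350, n₂=20
s_p² = [8·7.399² + 19·5.350²]/27 = 36.3611
SE = √(s_p²·(1/9+1/20)) = 2.4204
t = (52.333−53.750)/2.4204 = -0.5853
df = 27

test statistic = -0.585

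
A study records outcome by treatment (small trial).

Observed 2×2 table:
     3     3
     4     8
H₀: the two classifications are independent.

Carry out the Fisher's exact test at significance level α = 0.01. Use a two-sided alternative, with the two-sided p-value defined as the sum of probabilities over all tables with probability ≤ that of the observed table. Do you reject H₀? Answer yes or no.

reject H₀: no

Margins: r₁=6, r₂=12, c₁=7, c₂=11, n=18
p_obs = C(6,3)·C(12,4)/C(18,7); sum pmf over tables with pmf ≤ p_obs
p-value (two-sided) = 0.62670
At α=0.01: p ≥ α → fail to reject H₀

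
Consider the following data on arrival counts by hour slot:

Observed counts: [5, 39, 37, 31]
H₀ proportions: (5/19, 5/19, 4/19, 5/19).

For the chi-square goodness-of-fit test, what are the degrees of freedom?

degrees of freedom = 3

df = k − 1 = 4 − 1 = 3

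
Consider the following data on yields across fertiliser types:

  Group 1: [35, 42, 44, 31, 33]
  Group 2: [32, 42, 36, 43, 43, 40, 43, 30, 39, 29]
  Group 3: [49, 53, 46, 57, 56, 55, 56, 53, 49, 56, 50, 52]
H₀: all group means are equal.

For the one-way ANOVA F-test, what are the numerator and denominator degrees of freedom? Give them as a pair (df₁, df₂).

k = 3 groups, N = 27 total
df = (k−1, N−k) = (3−1, 27−3) = (2, 24)

degrees of freedom = [2, 24]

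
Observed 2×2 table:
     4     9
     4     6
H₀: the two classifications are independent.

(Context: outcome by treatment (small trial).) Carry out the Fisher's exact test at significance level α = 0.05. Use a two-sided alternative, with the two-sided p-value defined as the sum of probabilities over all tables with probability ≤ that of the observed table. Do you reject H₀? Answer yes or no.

reject H₀: no

Margins: r₁=13, r₂=10, c₁=8, c₂=15, n=23
p_obs = C(13,4)·C(10,4)/C(23,8); sum pmf over tables with pmf ≤ p_obs
p-value (two-sided) = 0.68502
At α=0.05: p ≥ α → fail to reject H₀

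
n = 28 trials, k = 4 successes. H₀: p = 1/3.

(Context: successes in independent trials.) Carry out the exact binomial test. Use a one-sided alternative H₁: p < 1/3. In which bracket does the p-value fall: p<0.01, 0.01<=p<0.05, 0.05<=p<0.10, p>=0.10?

p-value bracket: 0.01<=p<0.05

Exact binomial: n=28, k=4, p₀=1/3=0.3333
P(X≤4) from Σ C(n,i)·p₀^i·(1−p₀)^(n−i)
p-value (one-sided, H₁ less) = 0.02111
→ bracket: 0.01<=p<0.05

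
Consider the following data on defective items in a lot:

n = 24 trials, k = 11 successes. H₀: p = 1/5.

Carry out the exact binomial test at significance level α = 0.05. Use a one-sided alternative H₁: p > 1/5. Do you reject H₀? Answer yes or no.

Exact binomial: n=24, k=11, p₀=1/5=0.2000
P(X≥11) from Σ C(n,i)·p₀^i·(1−p₀)^(n−i)
p-value (one-sided, H₁ greater) = 0.00379
At α=0.05: p < α → reject H₀

reject H₀: yes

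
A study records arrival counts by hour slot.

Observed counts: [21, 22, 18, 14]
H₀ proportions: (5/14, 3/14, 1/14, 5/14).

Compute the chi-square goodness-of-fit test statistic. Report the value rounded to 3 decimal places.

test statistic = 39.377

n = 75; E_i = n·p_i = [26.79, 16.07, 5.36, 26.79]
χ² = (21−26.79)²/26.79 + (22−16.07)²/16.07 + (18−5.36)²/5.36 + (14−26.79)²/26.79 = 39.3769
df = 3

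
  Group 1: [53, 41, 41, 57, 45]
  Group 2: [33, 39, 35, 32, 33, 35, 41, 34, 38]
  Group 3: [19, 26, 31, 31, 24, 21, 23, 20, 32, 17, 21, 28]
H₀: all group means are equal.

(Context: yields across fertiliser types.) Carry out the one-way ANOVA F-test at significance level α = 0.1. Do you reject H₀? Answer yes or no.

reject H₀: yes

Group means [47.40, 35.56, 24.42], grand mean 32.692
SSB = Σnᵢ(x̄ᵢ−x̄)² = 1977.200; SSW = ΣΣ(x−x̄ᵢ)² = 576.339
MSB = 1977.200/2 = 988.5998; MSW = 576.339/23 = 25.0582
F = MSB/MSW = 39.4521
df = (2, 23)
p-value (upper-tail) = 0.00000
At α=0.1: p < α → reject H₀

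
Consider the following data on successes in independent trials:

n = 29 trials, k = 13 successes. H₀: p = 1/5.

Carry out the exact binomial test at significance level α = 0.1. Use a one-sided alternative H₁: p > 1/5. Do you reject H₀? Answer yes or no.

reject H₀: yes

Exact binomial: n=29, k=13, p₀=1/5=0.2000
P(X≥13) from Σ C(n,i)·p₀^i·(1−p₀)^(n−i)
p-value (one-sided, H₁ greater) = 0.00215
At α=0.1: p < α → reject H₀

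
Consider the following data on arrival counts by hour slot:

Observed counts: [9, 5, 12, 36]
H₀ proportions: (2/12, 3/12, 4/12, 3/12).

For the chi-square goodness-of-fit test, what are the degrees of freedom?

degrees of freedom = 3

df = k − 1 = 4 − 1 = 3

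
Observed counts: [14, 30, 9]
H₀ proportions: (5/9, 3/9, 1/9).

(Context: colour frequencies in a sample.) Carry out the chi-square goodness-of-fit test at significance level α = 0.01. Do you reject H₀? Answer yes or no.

reject H₀: yes

n = 53; E_i = n·p_i = [29.44, 17.67, 5.89]
χ² = (14−29.44)²/29.44 + (30−17.67)²/17.67 + (9−5.89)²/5.89 = 18.3547
df = 2
p-value (upper-tail) = 0.00010
At α=0.01: p < α → reject H₀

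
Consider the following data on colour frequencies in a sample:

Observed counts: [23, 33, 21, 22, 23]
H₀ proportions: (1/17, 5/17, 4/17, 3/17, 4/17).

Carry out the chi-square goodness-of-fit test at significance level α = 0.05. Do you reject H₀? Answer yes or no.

n = 122; E_i = n·p_i = [7.18, 35.88, 28.71, 21.53, 28.71]
χ² = (23−7.18)²/7.18 + (33−35.88)²/35.88 + (21−28.71)²/28.71 + (22−21.53)²/21.53 + (23−28.71)²/28.71 = 38.3342
df = 4
p-value (upper-tail) = 0.00000
At α=0.05: p < α → reject H₀

reject H₀: yes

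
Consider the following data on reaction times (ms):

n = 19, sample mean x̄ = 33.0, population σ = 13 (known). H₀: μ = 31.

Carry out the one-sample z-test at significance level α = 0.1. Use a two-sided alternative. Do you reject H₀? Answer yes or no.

SE = σ/√n = 13/√19 = 2.9824
z = (x̄−μ₀)/SE = (33.0−31)/2.9824 = 0.6706
p-value (two-sided) = 0.50248
At α=0.1: p ≥ α → fail to reject H₀

reject H₀: no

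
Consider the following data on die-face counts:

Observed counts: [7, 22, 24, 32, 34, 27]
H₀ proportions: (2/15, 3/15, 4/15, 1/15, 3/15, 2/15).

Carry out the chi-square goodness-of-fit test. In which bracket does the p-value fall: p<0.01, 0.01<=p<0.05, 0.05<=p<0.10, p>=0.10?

n = 146; E_i = n·p_i = [19.47, 29.20, 38.93, 9.73, 29.20, 19.47]
χ² = (7−19.47)²/19.47 + (22−29.20)²/29.20 + (24−38.93)²/38.93 + (32−9.73)²/9.73 + (34−29.20)²/29.20 + (27−19.47)²/19.47 = 70.1301
df = 5
p-value (upper-tail) = 0.00000
→ bracket: p<0.01

p-value bracket: p<0.01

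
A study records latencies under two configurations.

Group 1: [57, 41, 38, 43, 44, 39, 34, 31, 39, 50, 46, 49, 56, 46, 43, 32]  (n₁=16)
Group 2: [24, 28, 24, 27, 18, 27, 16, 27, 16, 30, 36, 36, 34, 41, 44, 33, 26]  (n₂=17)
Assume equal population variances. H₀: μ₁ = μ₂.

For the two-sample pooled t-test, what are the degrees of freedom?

degrees of freedom = 31

df = n₁ + n₂ − 2 = 16 + 17 − 2 = 31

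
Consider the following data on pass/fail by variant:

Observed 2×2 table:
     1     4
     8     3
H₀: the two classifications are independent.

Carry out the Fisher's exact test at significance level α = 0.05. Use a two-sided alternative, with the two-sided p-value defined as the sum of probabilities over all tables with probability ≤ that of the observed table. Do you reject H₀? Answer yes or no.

reject H₀: no

Margins: r₁=5, r₂=11, c₁=9, c₂=7, n=16
p_obs = C(5,1)·C(11,8)/C(16,9); sum pmf over tables with pmf ≤ p_obs
p-value (two-sided) = 0.10577
At α=0.05: p ≥ α → fail to reject H₀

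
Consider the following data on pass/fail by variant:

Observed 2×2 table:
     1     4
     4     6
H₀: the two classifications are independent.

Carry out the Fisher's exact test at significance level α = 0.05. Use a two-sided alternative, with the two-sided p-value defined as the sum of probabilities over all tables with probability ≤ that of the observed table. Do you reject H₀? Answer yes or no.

Margins: r₁=5, r₂=10, c₁=5, c₂=10, n=15
p_obs = C(5,1)·C(10,4)/C(15,5); sum pmf over tables with pmf ≤ p_obs
p-value (two-sided) = 0.60040
At α=0.05: p ≥ α → fail to reject H₀

reject H₀: no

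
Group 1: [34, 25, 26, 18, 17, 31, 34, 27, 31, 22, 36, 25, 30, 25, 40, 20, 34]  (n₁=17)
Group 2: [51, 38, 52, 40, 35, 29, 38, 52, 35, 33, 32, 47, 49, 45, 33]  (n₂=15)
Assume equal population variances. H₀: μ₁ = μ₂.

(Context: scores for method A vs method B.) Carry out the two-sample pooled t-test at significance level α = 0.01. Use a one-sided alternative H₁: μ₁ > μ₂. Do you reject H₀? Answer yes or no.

x̄₁=27.941, s₁=6.571, n₁=17
x̄₂=40.600, s₂=8.016, n₂=15
s_p² = [16·6.571² + 14·8.016²]/30 = 53.0180
SE = √(s_p²·(1/17+1/15)) = 2.5794
t = (27.941−40.600)/2.5794 = -4.9077
df = 30
p-value (one-sided, H₁ greater) = 0.99998
At α=0.01: p ≥ α → fail to reject H₀

reject H₀: no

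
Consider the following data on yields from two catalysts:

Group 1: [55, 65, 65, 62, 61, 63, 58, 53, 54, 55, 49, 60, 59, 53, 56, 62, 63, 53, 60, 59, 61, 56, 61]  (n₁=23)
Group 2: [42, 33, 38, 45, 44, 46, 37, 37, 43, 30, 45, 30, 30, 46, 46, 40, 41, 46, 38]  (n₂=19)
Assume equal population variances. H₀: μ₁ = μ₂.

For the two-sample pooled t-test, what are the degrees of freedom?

degrees of freedom = 40

df = n₁ + n₂ − 2 = 23 + 19 − 2 = 40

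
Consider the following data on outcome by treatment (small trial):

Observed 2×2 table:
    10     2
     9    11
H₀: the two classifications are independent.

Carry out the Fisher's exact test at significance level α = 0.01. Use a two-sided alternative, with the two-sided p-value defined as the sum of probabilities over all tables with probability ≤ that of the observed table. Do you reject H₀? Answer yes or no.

reject H₀: no

Margins: r₁=12, r₂=20, c₁=19, c₂=13, n=32
p_obs = C(12,10)·C(20,9)/C(32,19); sum pmf over tables with pmf ≤ p_obs
p-value (two-sided) = 0.06187
At α=0.01: p ≥ α → fail to reject H₀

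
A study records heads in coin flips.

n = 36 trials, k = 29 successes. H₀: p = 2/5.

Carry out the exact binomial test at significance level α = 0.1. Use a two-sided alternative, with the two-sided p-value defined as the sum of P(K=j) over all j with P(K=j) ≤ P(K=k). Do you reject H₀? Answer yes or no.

Exact binomial: n=36, k=29, p₀=2/5=0.4000
P(X=j) = C(n,j)·p₀^j·(1−p₀)^(n−j); p = Σ P(X=j) over j with P(X=j) ≤ P(X=29)
p-value (two-sided) = 0.00000
At α=0.1: p < α → reject H₀

reject H₀: yes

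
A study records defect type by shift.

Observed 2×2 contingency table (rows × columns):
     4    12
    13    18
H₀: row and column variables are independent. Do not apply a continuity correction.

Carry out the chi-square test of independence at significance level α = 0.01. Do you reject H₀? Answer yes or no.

reject H₀: no

Row totals [16, 31], col totals [17, 30], n=47
χ² = (4−5.79)²/5.79 + (12−10.21)²/10.21 + (13−11.21)²/11.21 + (18−19.79)²/19.79 = 1.3110
df = 1
p-value (upper-tail) = 0.25221
At α=0.01: p ≥ α → fail to reject H₀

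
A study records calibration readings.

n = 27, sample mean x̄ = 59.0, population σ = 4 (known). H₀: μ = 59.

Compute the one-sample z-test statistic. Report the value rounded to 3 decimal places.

test statistic = 0.000

SE = σ/√n = 4/√27 = 0.7698
z = (x̄−μ₀)/SE = (59.0−59)/0.7698 = 0.0000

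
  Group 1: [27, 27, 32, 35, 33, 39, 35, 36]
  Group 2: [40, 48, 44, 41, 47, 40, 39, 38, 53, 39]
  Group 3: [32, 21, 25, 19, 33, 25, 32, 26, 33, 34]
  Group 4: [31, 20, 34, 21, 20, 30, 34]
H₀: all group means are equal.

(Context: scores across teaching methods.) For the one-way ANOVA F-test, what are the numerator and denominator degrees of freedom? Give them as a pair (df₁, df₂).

k = 4 groups, N = 35 total
df = (k−1, N−k) = (4−1, 35−4) = (3, 31)

degrees of freedom = [3, 31]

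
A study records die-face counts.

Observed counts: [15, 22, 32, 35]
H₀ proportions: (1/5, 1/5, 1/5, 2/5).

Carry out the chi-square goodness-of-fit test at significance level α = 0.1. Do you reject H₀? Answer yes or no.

n = 104; E_i = n·p_i = [20.80, 20.80, 20.80, 41.60]
χ² = (15−20.80)²/20.80 + (22−20.80)²/20.80 + (32−20.80)²/20.80 + (35−41.60)²/41.60 = 8.7644
df = 3
p-value (upper-tail) = 0.03259
At α=0.1: p < α → reject H₀

reject H₀: yes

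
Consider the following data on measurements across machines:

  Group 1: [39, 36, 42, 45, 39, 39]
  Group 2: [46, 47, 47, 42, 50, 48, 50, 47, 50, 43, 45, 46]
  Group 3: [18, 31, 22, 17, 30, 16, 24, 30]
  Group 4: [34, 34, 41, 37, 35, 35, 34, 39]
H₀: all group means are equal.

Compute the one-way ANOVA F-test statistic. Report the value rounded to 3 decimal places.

test statistic = 59.737

Group means [40.00, 46.75, 23.50, 36.12], grand mean 37.588
SSB = Σnᵢ(x̄ᵢ−x̄)² = 2647.110; SSW = ΣΣ(x−x̄ᵢ)² = 443.125
MSB = 2647.110/3 = 882.3701; MSW = 443.125/30 = 14.7708
F = MSB/MSW = 59.7373
df = (3, 30)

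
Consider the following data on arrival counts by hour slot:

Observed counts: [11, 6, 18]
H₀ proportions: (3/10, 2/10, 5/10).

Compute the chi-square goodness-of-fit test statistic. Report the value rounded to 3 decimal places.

test statistic = 0.181

n = 35; E_i = n·p_i = [10.50, 7.00, 17.50]
χ² = (11−10.50)²/10.50 + (6−7.00)²/7.00 + (18−17.50)²/17.50 = 0.1810
df = 2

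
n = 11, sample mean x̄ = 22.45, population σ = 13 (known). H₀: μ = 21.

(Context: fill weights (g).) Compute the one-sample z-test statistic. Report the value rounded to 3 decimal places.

test statistic = 0.370

SE = σ/√n = 13/√11 = 3.9196
z = (x̄−μ₀)/SE = (22.45−21)/3.9196 = 0.3699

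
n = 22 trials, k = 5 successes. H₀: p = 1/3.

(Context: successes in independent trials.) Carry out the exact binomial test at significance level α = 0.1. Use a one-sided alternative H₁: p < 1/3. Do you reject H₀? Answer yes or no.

Exact binomial: n=22, k=5, p₀=1/3=0.3333
P(X≤5) from Σ C(n,i)·p₀^i·(1−p₀)^(n−i)
p-value (one-sided, H₁ less) = 0.20615
At α=0.1: p ≥ α → fail to reject H₀

reject H₀: no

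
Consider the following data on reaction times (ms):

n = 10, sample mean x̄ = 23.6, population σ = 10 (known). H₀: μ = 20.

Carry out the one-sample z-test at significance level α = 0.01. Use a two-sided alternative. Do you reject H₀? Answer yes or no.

reject H₀: no

SE = σ/√n = 10/√10 = 3.1623
z = (x̄−μ₀)/SE = (23.6−20)/3.1623 = 1.1384
p-value (two-sided) = 0.25495
At α=0.01: p ≥ α → fail to reject H₀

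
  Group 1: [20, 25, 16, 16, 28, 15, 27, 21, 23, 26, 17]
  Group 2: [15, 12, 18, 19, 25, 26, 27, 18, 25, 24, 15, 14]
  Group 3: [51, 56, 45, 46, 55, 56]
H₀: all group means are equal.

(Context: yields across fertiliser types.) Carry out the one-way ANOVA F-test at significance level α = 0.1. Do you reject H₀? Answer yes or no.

Group means [21.27, 19.83, 51.50], grand mean 26.931
SSB = Σnᵢ(x̄ᵢ−x̄)² = 4578.514; SSW = ΣΣ(x−x̄ᵢ)² = 667.348
MSB = 4578.514/2 = 2289.2568; MSW = 667.348/26 = 25.6672
F = MSB/MSW = 89.1898
df = (2, 26)
p-value (upper-tail) = 0.00000
At α=0.1: p < α → reject H₀

reject H₀: yes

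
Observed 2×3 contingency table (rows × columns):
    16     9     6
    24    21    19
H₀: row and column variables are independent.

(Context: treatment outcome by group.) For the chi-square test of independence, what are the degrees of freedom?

degrees of freedom = 2

df = (r−1)(c−1) = (2−1)·(3−1) = 2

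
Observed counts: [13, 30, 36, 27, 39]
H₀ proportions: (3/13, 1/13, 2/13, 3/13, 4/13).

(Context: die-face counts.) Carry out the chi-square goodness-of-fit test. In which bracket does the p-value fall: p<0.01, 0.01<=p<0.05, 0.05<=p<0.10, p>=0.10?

p-value bracket: p<0.01

n = 145; E_i = n·p_i = [33.46, 11.15, 22.31, 33.46, 44.62]
χ² = (13−33.46)²/33.46 + (30−11.15)²/11.15 + (36−22.31)²/22.31 + (27−33.46)²/33.46 + (39−44.62)²/44.62 = 54.7144
df = 4
p-value (upper-tail) = 0.00000
→ bracket: p<0.01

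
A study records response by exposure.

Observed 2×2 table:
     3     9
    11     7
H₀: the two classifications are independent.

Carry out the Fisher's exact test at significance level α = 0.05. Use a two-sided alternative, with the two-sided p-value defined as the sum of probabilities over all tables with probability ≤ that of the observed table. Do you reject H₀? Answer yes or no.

reject H₀: no

Margins: r₁=12, r₂=18, c₁=14, c₂=16, n=30
p_obs = C(12,3)·C(18,11)/C(30,14); sum pmf over tables with pmf ≤ p_obs
p-value (two-sided) = 0.07172
At α=0.05: p ≥ α → fail to reject H₀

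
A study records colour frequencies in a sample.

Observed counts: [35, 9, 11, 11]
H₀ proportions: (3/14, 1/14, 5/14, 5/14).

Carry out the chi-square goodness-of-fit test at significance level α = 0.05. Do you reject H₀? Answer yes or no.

n = 66; E_i = n·p_i = [14.14, 4.71, 23.57, 23.57]
χ² = (35−14.14)²/14.14 + (9−4.71)²/4.71 + (11−23.57)²/23.57 + (11−23.57)²/23.57 = 48.0646
df = 3
p-value (upper-tail) = 0.00000
At α=0.05: p < α → reject H₀

reject H₀: yes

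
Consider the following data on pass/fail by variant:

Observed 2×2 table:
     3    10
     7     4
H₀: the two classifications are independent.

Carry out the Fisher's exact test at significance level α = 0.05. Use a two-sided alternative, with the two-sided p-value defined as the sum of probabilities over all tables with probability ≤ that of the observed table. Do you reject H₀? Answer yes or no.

Margins: r₁=13, r₂=11, c₁=10, c₂=14, n=24
p_obs = C(13,3)·C(11,7)/C(24,10); sum pmf over tables with pmf ≤ p_obs
p-value (two-sided) = 0.09530
At α=0.05: p ≥ α → fail to reject H₀

reject H₀: no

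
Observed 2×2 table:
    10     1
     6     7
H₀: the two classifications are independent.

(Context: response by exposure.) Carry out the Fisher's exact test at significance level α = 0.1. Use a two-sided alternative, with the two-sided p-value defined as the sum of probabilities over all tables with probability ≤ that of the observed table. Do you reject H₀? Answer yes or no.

reject H₀: yes

Margins: r₁=11, r₂=13, c₁=16, c₂=8, n=24
p_obs = C(11,10)·C(13,6)/C(24,16); sum pmf over tables with pmf ≤ p_obs
p-value (two-sided) = 0.03347
At α=0.1: p < α → reject H₀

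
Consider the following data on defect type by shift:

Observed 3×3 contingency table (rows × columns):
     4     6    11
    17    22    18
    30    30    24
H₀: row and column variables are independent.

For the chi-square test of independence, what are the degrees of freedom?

df = (r−1)(c−1) = (3−1)·(3−1) = 4

degrees of freedom = 4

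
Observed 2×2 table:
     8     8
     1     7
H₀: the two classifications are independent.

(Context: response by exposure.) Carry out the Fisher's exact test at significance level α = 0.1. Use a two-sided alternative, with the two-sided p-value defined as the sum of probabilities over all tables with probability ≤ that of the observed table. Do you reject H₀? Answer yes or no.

reject H₀: no

Margins: r₁=16, r₂=8, c₁=9, c₂=15, n=24
p_obs = C(16,8)·C(8,1)/C(24,9); sum pmf over tables with pmf ≤ p_obs
p-value (two-sided) = 0.17818
At α=0.1: p ≥ α → fail to reject H₀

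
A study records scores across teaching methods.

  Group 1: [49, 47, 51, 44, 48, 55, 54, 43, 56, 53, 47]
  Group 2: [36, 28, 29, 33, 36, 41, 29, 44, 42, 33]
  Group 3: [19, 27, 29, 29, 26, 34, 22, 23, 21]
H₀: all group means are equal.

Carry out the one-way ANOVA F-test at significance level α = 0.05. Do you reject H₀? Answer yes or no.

reject H₀: yes

Group means [49.73, 35.10, 25.56], grand mean 37.600
SSB = Σnᵢ(x̄ᵢ−x̄)² = 2985.896; SSW = ΣΣ(x−x̄ᵢ)² = 671.304
MSB = 2985.896/2 = 1492.9480; MSW = 671.304/27 = 24.8631
F = MSB/MSW = 60.0467
df = (2, 27)
p-value (upper-tail) = 0.00000
At α=0.05: p < α → reject H₀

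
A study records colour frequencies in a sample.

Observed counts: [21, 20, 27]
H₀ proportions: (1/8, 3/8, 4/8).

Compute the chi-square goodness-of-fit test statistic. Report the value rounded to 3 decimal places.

n = 68; E_i = n·p_i = [8.50, 25.50, 34.00]
χ² = (21−8.50)²/8.50 + (20−25.50)²/25.50 + (27−34.00)²/34.00 = 21.0098
df = 2

test statistic = 21.010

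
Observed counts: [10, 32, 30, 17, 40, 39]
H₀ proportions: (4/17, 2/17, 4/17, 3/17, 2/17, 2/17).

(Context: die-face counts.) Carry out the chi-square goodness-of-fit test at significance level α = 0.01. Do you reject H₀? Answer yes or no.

n = 168; E_i = n·p_i = [39.53, 19.76, 39.53, 29.65, 19.76, 19.76]
χ² = (10−39.53)²/39.53 + (32−19.76)²/19.76 + (30−39.53)²/39.53 + (17−29.65)²/29.65 + (40−19.76)²/19.76 + (39−19.76)²/19.76 = 76.7629
df = 5
p-value (upper-tail) = 0.00000
At α=0.01: p < α → reject H₀

reject H₀: yes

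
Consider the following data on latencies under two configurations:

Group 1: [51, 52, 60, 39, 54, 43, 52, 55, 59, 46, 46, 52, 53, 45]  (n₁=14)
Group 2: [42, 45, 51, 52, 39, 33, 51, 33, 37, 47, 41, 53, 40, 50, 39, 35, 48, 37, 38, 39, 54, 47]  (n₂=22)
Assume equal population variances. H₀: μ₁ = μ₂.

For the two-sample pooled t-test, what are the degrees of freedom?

degrees of freedom = 34

df = n₁ + n₂ − 2 = 14 + 22 − 2 = 34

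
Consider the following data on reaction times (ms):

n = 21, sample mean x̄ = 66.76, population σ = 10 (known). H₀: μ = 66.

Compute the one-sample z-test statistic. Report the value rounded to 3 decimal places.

test statistic = 0.348

SE = σ/√n = 10/√21 = 2.1822
z = (x̄−μ₀)/SE = (66.76−66)/2.1822 = 0.3483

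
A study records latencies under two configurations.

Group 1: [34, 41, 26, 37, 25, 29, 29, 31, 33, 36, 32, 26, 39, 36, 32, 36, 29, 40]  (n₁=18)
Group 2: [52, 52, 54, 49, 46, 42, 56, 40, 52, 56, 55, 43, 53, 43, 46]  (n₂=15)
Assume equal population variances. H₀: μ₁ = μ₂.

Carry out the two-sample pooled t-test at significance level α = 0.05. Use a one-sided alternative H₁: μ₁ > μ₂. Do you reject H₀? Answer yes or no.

x̄₁=32.833, s₁=4.902, n₁=18
x̄₂=49.267, s₂=5.483, n₂=15
s_p² = [17·4.902² + 14·5.483²]/31 = 26.7559
SE = √(s_p²·(1/18+1/15)) = 1.8084
t = (32.833−49.267)/1.8084 = -9.0874
df = 31
p-value (one-sided, H₁ greater) = 1.00000
At α=0.05: p ≥ α → fail to reject H₀

reject H₀: no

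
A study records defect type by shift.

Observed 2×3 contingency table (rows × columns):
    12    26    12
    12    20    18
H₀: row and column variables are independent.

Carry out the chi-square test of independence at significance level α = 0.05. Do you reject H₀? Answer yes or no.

Row totals [50, 50], col totals [24, 46, 30], n=100
χ² = (12−12.00)²/12.00 + (26−23.00)²/23.00 + (12−15.00)²/15.00 + (12−12.00)²/12.00 + (20−23.00)²/23.00 + (18−15.00)²/15.00 = 1.9826
df = 2
p-value (upper-tail) = 0.37109
At α=0.05: p ≥ α → fail to reject H₀

reject H₀: no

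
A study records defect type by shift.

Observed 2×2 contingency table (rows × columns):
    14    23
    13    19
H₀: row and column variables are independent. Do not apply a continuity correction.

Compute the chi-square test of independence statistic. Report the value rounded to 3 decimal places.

Row totals [37, 32], col totals [27, 42], n=69
χ² = (14−14.48)²/14.48 + (23−22.52)²/22.52 + (13−12.52)²/12.52 + (19−19.48)²/19.48 = 0.0560
df = 1

test statistic = 0.056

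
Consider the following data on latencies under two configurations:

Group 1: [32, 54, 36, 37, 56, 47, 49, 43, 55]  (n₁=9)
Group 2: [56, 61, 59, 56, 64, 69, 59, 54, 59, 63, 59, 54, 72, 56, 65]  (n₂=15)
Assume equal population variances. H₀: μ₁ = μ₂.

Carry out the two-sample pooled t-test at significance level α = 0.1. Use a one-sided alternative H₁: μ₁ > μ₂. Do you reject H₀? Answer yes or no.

reject H₀: no

x̄₁=45.444, s₁=8.932, n₁=9
x̄₂=60.400, s₂=5.329, n₂=15
s_p² = [8·8.932² + 14·5.329²]/22 = 47.0828
SE = √(s_p²·(1/9+1/15)) = 2.8931
t = (45.444−60.400)/2.8931 = -5.1693
df = 22
p-value (one-sided, H₁ greater) = 0.99998
At α=0.1: p ≥ α → fail to reject H₀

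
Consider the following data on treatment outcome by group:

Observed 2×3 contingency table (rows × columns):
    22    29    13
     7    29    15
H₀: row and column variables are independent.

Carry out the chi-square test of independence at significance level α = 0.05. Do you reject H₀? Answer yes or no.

reject H₀: yes

Row totals [64, 51], col totals [29, 58, 28], n=115
χ² = (22−16.14)²/16.14 + (29−32.28)²/32.28 + (13−15.58)²/15.58 + (7−12.86)²/12.86 + (29−25.72)²/25.72 + (15−12.42)²/12.42 = 6.5152
df = 2
p-value (upper-tail) = 0.03848
At α=0.05: p < α → reject H₀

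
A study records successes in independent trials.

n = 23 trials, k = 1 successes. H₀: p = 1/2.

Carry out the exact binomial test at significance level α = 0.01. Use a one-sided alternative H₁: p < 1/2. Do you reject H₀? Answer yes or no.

Exact binomial: n=23, k=1, p₀=1/2=0.5000
P(X≤1) from Σ C(n,i)·p₀^i·(1−p₀)^(n−i)
p-value (one-sided, H₁ less) = 0.00000
At α=0.01: p < α → reject H₀

reject H₀: yes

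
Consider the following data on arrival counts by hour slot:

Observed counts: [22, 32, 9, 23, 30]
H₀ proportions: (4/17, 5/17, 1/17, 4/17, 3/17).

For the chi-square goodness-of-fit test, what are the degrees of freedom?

df = k − 1 = 5 − 1 = 4

degrees of freedom = 4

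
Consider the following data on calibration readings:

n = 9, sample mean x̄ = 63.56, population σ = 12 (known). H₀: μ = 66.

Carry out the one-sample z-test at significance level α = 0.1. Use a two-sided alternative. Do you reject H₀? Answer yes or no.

SE = σ/√n = 12/√9 = 4.0000
z = (x̄−μ₀)/SE = (63.56−66)/4.0000 = -0.6100
p-value (two-sided) = 0.54186
At α=0.1: p ≥ α → fail to reject H₀

reject H₀: no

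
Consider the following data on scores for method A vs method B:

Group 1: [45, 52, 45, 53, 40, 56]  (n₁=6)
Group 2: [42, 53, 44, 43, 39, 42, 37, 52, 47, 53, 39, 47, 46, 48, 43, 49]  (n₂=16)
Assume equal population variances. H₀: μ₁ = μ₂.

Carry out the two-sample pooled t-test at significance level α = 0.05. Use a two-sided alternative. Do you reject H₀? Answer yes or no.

reject H₀: no

x̄₁=48.500, s₁=6.091, n₁=6
x̄₂=45.250, s₂=4.987, n₂=16
s_p² = [5·6.091² + 15·4.987²]/20 = 27.9250
SE = √(s_p²·(1/6+1/16)) = 2.5297
t = (48.500−45.250)/2.5297 = 1.2847
df = 20
p-value (two-sided) = 0.21357
At α=0.05: p ≥ α → fail to reject H₀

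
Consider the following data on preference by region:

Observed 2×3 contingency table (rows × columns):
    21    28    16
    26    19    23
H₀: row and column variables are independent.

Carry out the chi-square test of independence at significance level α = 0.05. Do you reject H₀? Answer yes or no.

reject H₀: no

Row totals [65, 68], col totals [47, 47, 39], n=133
χ² = (21−22.97)²/22.97 + (28−22.97)²/22.97 + (16−19.06)²/19.06 + (26−24.03)²/24.03 + (19−24.03)²/24.03 + (23−19.94)²/19.94 = 3.4458
df = 2
p-value (upper-tail) = 0.17855
At α=0.05: p ≥ α → fail to reject H₀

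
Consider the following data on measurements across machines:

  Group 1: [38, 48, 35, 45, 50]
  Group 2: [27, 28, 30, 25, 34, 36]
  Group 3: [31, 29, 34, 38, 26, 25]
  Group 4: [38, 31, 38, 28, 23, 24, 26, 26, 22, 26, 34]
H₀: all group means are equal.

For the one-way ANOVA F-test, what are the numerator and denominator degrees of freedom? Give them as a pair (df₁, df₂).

k = 4 groups, N = 28 total
df = (k−1, N−k) = (4−1, 28−4) = (3, 24)

degrees of freedom = [3, 24]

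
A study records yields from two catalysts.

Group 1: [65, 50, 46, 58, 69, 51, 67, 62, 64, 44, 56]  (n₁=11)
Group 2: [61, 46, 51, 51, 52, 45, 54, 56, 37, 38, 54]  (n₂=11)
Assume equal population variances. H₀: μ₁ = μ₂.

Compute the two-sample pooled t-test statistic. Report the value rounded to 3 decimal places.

test statistic = 2.298

x̄₁=57.455, s₁=8.699, n₁=11
x̄₂=49.545, s₂=7.394, n₂=11
s_p² = [10·8.699² + 10·7.394²]/20 = 65.1727
SE = √(s_p²·(1/11+1/11)) = 3.4423
t = (57.455−49.545)/3.4423 = 2.2976
df = 20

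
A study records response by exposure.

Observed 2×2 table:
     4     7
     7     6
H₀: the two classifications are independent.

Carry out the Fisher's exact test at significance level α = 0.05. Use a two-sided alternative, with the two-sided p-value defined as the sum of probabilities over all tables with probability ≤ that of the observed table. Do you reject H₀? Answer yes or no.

Margins: r₁=11, r₂=13, c₁=11, c₂=13, n=24
p_obs = C(11,4)·C(13,7)/C(24,11); sum pmf over tables with pmf ≤ p_obs
p-value (two-sided) = 0.44419
At α=0.05: p ≥ α → fail to reject H₀

reject H₀: no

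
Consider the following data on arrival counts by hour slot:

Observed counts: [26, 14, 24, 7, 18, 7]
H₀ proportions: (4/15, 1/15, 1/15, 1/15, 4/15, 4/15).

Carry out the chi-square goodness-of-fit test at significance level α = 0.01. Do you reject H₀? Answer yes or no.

reject H₀: yes

n = 96; E_i = n·p_i = [25.60, 6.40, 6.40, 6.40, 25.60, 25.60]
χ² = (26−25.60)²/25.60 + (14−6.40)²/6.40 + (24−6.40)²/6.40 + (7−6.40)²/6.40 + (18−25.60)²/25.60 + (7−25.60)²/25.60 = 73.2578
df = 5
p-value (upper-tail) = 0.00000
At α=0.01: p < α → reject H₀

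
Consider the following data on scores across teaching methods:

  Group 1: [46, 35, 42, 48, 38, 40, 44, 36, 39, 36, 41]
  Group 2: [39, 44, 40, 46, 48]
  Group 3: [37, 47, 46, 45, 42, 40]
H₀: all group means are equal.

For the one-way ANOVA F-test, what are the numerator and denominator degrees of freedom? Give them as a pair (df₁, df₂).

degrees of freedom = [2, 19]

k = 3 groups, N = 22 total
df = (k−1, N−k) = (3−1, 22−3) = (2, 19)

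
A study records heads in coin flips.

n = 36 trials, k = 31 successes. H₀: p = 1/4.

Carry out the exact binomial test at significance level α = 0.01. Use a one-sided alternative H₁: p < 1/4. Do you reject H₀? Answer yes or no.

reject H₀: no

Exact binomial: n=36, k=31, p₀=1/4=0.2500
P(X≤31) from Σ C(n,i)·p₀^i·(1−p₀)^(n−i)
p-value (one-sided, H₁ less) = 1.00000
At α=0.01: p ≥ α → fail to reject H₀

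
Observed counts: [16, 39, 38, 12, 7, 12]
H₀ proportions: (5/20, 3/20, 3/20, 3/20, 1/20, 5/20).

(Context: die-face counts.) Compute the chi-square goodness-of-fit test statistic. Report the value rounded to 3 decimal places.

test statistic = 63.957

n = 124; E_i = n·p_i = [31.00, 18.60, 18.60, 18.60, 6.20, 31.00]
χ² = (16−31.00)²/31.00 + (39−18.60)²/18.60 + (38−18.60)²/18.60 + (12−18.60)²/18.60 + (7−6.20)²/6.20 + (12−31.00)²/31.00 = 63.9570
df = 5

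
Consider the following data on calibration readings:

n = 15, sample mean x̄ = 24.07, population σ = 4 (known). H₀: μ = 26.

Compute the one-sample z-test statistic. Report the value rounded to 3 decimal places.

test statistic = -1.869

SE = σ/√n = 4/√15 = 1.0328
z = (x̄−μ₀)/SE = (24.07−26)/1.0328 = -1.8687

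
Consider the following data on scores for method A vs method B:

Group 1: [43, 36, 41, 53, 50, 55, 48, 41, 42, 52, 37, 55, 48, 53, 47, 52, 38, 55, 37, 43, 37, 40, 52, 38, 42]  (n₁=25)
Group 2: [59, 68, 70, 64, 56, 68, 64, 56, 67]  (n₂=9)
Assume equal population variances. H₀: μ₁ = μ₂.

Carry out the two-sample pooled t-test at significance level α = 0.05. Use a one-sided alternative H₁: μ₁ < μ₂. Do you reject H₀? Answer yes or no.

reject H₀: yes

x̄₁=45.400, s₁=6.683, n₁=25
x̄₂=63.556, s₂=5.341, n₂=9
s_p² = [24·6.683² + 8·5.341²]/32 = 40.6319
SE = √(s_p²·(1/25+1/9)) = 2.4779
t = (45.400−63.556)/2.4779 = -7.3270
df = 32
p-value (one-sided, H₁ less) = 0.00000
At α=0.05: p < α → reject H₀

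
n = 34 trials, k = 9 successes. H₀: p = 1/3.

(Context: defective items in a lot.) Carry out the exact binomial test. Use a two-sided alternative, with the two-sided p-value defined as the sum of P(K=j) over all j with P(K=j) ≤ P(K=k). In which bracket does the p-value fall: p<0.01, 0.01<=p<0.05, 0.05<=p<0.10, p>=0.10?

p-value bracket: p>=0.10

Exact binomial: n=34, k=9, p₀=1/3=0.3333
P(X=j) = C(n,j)·p₀^j·(1−p₀)^(n−j); p = Σ P(X=j) over j with P(X=j) ≤ P(X=9)
p-value (two-sided) = 0.46957
→ bracket: p>=0.10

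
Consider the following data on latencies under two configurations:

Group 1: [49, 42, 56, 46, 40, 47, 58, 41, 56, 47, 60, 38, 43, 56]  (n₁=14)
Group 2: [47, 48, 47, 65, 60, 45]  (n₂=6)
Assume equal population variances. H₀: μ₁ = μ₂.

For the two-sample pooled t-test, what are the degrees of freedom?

degrees of freedom = 18

df = n₁ + n₂ − 2 = 14 + 6 − 2 = 18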